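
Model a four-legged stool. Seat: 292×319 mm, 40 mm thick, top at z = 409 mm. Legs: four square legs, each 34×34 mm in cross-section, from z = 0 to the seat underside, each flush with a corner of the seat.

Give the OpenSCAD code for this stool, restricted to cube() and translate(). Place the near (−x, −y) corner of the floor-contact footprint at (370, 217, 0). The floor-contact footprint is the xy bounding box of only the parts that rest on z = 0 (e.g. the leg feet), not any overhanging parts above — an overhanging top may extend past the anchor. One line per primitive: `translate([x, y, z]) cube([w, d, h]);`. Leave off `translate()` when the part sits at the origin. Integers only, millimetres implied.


translate([370, 217, 369]) cube([292, 319, 40]);
translate([370, 217, 0]) cube([34, 34, 369]);
translate([628, 217, 0]) cube([34, 34, 369]);
translate([370, 502, 0]) cube([34, 34, 369]);
translate([628, 502, 0]) cube([34, 34, 369]);


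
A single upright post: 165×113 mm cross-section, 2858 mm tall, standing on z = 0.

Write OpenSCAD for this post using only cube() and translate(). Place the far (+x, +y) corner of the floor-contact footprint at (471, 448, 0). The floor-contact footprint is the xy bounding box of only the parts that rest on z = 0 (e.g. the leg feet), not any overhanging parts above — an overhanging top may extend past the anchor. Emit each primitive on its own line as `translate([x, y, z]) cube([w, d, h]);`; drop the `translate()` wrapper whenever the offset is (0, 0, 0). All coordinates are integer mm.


translate([306, 335, 0]) cube([165, 113, 2858]);


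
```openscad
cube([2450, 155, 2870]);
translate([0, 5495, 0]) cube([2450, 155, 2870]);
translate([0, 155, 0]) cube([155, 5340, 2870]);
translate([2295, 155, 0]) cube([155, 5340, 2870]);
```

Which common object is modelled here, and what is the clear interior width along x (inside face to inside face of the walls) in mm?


A house (or room) frame. The interior width is 2140 mm.

Four 2870 mm walls enclosing a rectangle with no floor or roof — a room or house frame. Outside width is 2450 mm and wall thickness is 155 mm, so the interior width is 2450 − 2 × 155 = 2140 mm.


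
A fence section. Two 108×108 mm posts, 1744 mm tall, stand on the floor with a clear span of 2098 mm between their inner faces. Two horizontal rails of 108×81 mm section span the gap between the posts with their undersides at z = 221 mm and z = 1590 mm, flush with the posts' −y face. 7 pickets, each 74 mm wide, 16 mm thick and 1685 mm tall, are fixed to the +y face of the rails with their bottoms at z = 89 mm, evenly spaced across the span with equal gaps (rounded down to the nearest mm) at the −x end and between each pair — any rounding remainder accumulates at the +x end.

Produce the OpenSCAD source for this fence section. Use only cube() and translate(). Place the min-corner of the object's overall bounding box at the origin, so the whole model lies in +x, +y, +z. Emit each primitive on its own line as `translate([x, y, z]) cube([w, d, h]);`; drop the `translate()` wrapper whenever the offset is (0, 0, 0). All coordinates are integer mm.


cube([108, 108, 1744]);
translate([2206, 0, 0]) cube([108, 108, 1744]);
translate([108, 0, 221]) cube([2098, 108, 81]);
translate([108, 0, 1590]) cube([2098, 108, 81]);
translate([305, 108, 89]) cube([74, 16, 1685]);
translate([576, 108, 89]) cube([74, 16, 1685]);
translate([847, 108, 89]) cube([74, 16, 1685]);
translate([1118, 108, 89]) cube([74, 16, 1685]);
translate([1389, 108, 89]) cube([74, 16, 1685]);
translate([1660, 108, 89]) cube([74, 16, 1685]);
translate([1931, 108, 89]) cube([74, 16, 1685]);


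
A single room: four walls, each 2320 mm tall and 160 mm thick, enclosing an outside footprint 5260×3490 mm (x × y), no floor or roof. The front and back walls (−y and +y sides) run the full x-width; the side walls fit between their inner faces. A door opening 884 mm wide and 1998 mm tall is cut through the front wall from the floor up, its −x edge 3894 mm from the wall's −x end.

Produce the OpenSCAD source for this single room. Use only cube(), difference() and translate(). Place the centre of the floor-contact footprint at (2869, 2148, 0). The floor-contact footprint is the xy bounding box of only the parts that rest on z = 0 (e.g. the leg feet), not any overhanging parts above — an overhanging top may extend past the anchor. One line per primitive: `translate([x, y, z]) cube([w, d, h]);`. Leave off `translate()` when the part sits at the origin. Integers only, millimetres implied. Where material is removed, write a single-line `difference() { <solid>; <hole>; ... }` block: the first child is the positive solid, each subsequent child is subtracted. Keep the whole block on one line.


difference() { translate([239, 403, 0]) cube([5260, 160, 2320]); translate([4133, 403, 0]) cube([884, 160, 1998]); }
translate([239, 3733, 0]) cube([5260, 160, 2320]);
translate([239, 563, 0]) cube([160, 3170, 2320]);
translate([5339, 563, 0]) cube([160, 3170, 2320]);


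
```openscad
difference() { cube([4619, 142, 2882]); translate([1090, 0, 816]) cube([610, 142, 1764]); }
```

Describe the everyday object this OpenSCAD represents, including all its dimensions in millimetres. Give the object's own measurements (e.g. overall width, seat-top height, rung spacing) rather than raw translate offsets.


A wall 4619 mm long (x), 142 mm thick (y), 2882 mm tall, with a rectangular window opening cut through it. The opening is 610 mm wide and 1764 mm tall; its sill is at z = 816 mm and its near (−x) edge is 1090 mm from the wall's −x end. The opening passes through the full wall thickness.


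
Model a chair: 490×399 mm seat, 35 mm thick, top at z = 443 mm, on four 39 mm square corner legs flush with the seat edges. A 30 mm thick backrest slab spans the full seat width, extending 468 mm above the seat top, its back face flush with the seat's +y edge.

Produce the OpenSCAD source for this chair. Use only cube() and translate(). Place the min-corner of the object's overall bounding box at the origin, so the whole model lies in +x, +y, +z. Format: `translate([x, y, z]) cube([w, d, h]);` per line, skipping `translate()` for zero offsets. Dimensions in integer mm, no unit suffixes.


translate([0, 0, 408]) cube([490, 399, 35]);
cube([39, 39, 408]);
translate([451, 0, 0]) cube([39, 39, 408]);
translate([0, 360, 0]) cube([39, 39, 408]);
translate([451, 360, 0]) cube([39, 39, 408]);
translate([0, 369, 443]) cube([490, 30, 468]);


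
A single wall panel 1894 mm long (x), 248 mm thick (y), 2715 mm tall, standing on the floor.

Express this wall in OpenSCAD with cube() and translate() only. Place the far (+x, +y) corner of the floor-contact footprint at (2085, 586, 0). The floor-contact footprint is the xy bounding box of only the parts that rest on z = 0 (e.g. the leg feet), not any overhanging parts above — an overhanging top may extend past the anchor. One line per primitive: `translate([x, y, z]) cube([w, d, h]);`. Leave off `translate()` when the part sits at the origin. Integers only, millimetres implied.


translate([191, 338, 0]) cube([1894, 248, 2715]);


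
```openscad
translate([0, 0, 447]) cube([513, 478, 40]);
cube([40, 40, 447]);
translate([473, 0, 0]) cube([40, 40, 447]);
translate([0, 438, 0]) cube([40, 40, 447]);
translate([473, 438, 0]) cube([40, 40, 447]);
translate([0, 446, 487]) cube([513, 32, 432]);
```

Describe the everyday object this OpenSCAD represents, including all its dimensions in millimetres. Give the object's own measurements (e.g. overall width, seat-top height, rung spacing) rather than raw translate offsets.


A chair. The seat is a 513×478×40 mm slab with its top at z = 487 mm, on four 40×40 mm corner legs (flush with the seat edges, standing on z = 0). A flat backrest 32 mm thick, 432 mm tall, spans the full seat width and rises from the seat top along its +y edge, rear face flush with the rear of the seat.


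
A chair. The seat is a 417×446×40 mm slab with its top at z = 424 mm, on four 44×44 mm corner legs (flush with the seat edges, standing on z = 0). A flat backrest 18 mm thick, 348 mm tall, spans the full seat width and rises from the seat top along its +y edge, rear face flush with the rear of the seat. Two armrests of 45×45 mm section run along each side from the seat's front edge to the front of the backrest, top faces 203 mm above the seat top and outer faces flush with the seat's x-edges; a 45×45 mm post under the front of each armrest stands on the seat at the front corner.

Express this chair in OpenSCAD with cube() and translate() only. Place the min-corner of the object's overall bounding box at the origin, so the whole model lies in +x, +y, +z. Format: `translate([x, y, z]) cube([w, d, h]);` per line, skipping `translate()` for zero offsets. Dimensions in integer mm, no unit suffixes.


translate([0, 0, 384]) cube([417, 446, 40]);
cube([44, 44, 384]);
translate([373, 0, 0]) cube([44, 44, 384]);
translate([0, 402, 0]) cube([44, 44, 384]);
translate([373, 402, 0]) cube([44, 44, 384]);
translate([0, 428, 424]) cube([417, 18, 348]);
translate([0, 0, 582]) cube([45, 428, 45]);
translate([372, 0, 582]) cube([45, 428, 45]);
translate([0, 0, 424]) cube([45, 45, 158]);
translate([372, 0, 424]) cube([45, 45, 158]);


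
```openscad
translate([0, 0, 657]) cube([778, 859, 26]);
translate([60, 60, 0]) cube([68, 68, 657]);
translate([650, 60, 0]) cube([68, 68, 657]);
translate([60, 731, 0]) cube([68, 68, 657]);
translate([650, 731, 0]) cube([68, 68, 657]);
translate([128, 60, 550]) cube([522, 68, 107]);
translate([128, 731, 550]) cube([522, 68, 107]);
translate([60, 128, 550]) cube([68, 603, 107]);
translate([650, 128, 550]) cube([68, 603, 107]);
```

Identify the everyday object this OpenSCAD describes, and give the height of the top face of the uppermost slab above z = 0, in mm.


A table. The table height is 683 mm.

A 778×859×26 slab sits at z = 657 on four 68 mm square posts — a table. The top surface is at 657 + 26 = 683 mm.


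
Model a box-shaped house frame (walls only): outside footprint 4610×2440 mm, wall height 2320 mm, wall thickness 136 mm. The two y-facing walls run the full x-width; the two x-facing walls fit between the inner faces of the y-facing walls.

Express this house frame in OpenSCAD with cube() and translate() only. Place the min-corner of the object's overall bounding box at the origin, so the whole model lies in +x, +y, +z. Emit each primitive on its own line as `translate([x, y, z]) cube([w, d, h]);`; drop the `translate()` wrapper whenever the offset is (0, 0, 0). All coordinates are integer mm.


cube([4610, 136, 2320]);
translate([0, 2304, 0]) cube([4610, 136, 2320]);
translate([0, 136, 0]) cube([136, 2168, 2320]);
translate([4474, 136, 0]) cube([136, 2168, 2320]);


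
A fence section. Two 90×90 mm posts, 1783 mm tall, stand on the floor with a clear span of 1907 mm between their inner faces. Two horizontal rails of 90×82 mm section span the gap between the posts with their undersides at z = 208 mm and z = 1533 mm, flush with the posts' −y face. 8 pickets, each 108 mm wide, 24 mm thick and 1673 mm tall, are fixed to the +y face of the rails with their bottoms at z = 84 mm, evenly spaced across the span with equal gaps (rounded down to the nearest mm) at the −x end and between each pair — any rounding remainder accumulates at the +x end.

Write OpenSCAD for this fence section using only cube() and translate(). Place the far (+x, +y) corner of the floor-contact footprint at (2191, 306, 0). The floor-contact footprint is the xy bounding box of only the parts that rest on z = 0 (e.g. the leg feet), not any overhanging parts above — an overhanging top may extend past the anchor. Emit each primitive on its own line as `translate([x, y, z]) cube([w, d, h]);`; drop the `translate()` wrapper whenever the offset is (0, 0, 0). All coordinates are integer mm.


translate([104, 216, 0]) cube([90, 90, 1783]);
translate([2101, 216, 0]) cube([90, 90, 1783]);
translate([194, 216, 208]) cube([1907, 90, 82]);
translate([194, 216, 1533]) cube([1907, 90, 82]);
translate([309, 306, 84]) cube([108, 24, 1673]);
translate([532, 306, 84]) cube([108, 24, 1673]);
translate([755, 306, 84]) cube([108, 24, 1673]);
translate([978, 306, 84]) cube([108, 24, 1673]);
translate([1201, 306, 84]) cube([108, 24, 1673]);
translate([1424, 306, 84]) cube([108, 24, 1673]);
translate([1647, 306, 84]) cube([108, 24, 1673]);
translate([1870, 306, 84]) cube([108, 24, 1673]);


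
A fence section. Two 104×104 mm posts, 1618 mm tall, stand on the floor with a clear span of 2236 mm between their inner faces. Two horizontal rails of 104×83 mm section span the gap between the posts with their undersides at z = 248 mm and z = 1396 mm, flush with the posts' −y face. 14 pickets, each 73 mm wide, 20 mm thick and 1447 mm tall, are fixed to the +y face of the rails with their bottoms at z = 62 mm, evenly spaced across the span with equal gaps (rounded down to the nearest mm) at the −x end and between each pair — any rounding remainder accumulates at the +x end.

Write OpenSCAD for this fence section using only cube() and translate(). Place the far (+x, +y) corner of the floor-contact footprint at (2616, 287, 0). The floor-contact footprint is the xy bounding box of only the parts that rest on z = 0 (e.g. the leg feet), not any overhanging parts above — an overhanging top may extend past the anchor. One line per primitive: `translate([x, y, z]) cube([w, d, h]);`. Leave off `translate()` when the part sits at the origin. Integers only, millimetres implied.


translate([172, 183, 0]) cube([104, 104, 1618]);
translate([2512, 183, 0]) cube([104, 104, 1618]);
translate([276, 183, 248]) cube([2236, 104, 83]);
translate([276, 183, 1396]) cube([2236, 104, 83]);
translate([356, 287, 62]) cube([73, 20, 1447]);
translate([509, 287, 62]) cube([73, 20, 1447]);
translate([662, 287, 62]) cube([73, 20, 1447]);
translate([815, 287, 62]) cube([73, 20, 1447]);
translate([968, 287, 62]) cube([73, 20, 1447]);
translate([1121, 287, 62]) cube([73, 20, 1447]);
translate([1274, 287, 62]) cube([73, 20, 1447]);
translate([1427, 287, 62]) cube([73, 20, 1447]);
translate([1580, 287, 62]) cube([73, 20, 1447]);
translate([1733, 287, 62]) cube([73, 20, 1447]);
translate([1886, 287, 62]) cube([73, 20, 1447]);
translate([2039, 287, 62]) cube([73, 20, 1447]);
translate([2192, 287, 62]) cube([73, 20, 1447]);
translate([2345, 287, 62]) cube([73, 20, 1447]);


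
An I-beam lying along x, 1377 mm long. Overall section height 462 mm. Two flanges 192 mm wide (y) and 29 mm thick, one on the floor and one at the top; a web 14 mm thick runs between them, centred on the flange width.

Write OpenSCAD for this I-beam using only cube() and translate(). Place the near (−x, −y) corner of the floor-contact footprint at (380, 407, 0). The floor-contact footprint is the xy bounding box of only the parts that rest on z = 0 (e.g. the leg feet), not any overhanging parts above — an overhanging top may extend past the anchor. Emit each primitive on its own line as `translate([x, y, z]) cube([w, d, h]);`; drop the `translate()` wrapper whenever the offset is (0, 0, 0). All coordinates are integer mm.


translate([380, 407, 0]) cube([1377, 192, 29]);
translate([380, 496, 29]) cube([1377, 14, 404]);
translate([380, 407, 433]) cube([1377, 192, 29]);


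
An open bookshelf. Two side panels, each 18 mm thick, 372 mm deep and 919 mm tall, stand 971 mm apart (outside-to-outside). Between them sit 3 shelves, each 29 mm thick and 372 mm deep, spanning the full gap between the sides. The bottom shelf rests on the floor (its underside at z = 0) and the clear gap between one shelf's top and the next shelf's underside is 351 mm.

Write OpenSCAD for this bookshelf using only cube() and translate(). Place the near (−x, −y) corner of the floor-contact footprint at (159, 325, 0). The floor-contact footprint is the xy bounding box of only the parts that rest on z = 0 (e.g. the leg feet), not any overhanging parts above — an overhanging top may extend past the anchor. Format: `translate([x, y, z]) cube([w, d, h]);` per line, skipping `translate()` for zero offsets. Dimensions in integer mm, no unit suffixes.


translate([159, 325, 0]) cube([18, 372, 919]);
translate([1112, 325, 0]) cube([18, 372, 919]);
translate([177, 325, 0]) cube([935, 372, 29]);
translate([177, 325, 380]) cube([935, 372, 29]);
translate([177, 325, 760]) cube([935, 372, 29]);


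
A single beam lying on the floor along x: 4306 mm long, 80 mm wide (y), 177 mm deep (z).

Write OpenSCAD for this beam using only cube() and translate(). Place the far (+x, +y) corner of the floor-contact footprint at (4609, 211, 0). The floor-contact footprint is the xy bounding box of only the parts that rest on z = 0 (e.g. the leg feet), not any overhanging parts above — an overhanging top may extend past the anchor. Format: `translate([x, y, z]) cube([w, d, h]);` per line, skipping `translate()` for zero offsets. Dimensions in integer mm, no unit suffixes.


translate([303, 131, 0]) cube([4306, 80, 177]);


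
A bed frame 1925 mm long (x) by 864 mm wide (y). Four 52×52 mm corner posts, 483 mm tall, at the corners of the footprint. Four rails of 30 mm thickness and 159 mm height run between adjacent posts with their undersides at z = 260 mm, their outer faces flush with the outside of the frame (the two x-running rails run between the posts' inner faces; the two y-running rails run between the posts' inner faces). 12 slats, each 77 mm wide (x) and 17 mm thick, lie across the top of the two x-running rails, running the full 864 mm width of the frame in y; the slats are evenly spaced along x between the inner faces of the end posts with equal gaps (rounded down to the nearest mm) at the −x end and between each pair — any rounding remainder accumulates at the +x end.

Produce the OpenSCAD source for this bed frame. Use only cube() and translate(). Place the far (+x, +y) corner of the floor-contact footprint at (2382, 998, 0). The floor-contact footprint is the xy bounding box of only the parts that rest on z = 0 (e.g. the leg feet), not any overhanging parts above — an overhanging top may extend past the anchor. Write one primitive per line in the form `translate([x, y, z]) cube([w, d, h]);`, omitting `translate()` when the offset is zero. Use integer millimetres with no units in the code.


translate([457, 134, 0]) cube([52, 52, 483]);
translate([457, 946, 0]) cube([52, 52, 483]);
translate([2330, 134, 0]) cube([52, 52, 483]);
translate([2330, 946, 0]) cube([52, 52, 483]);
translate([509, 134, 260]) cube([1821, 30, 159]);
translate([509, 968, 260]) cube([1821, 30, 159]);
translate([457, 186, 260]) cube([30, 760, 159]);
translate([2352, 186, 260]) cube([30, 760, 159]);
translate([578, 134, 419]) cube([77, 864, 17]);
translate([724, 134, 419]) cube([77, 864, 17]);
translate([870, 134, 419]) cube([77, 864, 17]);
translate([1016, 134, 419]) cube([77, 864, 17]);
translate([1162, 134, 419]) cube([77, 864, 17]);
translate([1308, 134, 419]) cube([77, 864, 17]);
translate([1454, 134, 419]) cube([77, 864, 17]);
translate([1600, 134, 419]) cube([77, 864, 17]);
translate([1746, 134, 419]) cube([77, 864, 17]);
translate([1892, 134, 419]) cube([77, 864, 17]);
translate([2038, 134, 419]) cube([77, 864, 17]);
translate([2184, 134, 419]) cube([77, 864, 17]);


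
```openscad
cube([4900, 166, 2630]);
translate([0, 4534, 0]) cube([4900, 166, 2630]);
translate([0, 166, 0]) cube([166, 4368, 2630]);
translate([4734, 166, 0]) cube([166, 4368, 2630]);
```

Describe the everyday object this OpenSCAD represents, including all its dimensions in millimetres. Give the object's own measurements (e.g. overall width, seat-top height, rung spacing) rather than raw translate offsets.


The wall frame of a small rectangular building: four walls, each 2630 mm tall and 166 mm thick, enclosing a footprint 4900 mm (x) by 4700 mm (y) outside-to-outside, with no floor or roof. The front and back walls (the −y and +y sides) span the full width; the two side walls fit between them.


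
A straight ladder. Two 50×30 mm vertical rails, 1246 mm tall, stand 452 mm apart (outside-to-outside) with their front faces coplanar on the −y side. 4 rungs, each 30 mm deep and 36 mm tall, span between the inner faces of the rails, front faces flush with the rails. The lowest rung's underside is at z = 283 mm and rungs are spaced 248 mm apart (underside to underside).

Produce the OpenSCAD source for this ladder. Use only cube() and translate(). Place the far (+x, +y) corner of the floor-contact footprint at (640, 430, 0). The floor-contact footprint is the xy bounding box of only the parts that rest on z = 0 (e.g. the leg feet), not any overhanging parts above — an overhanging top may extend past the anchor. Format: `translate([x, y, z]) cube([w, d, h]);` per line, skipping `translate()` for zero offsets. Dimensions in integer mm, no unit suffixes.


translate([188, 400, 0]) cube([50, 30, 1246]);
translate([590, 400, 0]) cube([50, 30, 1246]);
translate([238, 400, 283]) cube([352, 30, 36]);
translate([238, 400, 531]) cube([352, 30, 36]);
translate([238, 400, 779]) cube([352, 30, 36]);
translate([238, 400, 1027]) cube([352, 30, 36]);


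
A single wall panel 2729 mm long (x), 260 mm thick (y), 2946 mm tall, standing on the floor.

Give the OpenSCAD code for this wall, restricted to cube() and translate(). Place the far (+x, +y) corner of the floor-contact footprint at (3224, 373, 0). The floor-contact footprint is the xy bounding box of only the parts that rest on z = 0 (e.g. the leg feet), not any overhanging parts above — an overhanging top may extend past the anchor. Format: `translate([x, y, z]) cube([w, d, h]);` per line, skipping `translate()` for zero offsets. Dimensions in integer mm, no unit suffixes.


translate([495, 113, 0]) cube([2729, 260, 2946]);


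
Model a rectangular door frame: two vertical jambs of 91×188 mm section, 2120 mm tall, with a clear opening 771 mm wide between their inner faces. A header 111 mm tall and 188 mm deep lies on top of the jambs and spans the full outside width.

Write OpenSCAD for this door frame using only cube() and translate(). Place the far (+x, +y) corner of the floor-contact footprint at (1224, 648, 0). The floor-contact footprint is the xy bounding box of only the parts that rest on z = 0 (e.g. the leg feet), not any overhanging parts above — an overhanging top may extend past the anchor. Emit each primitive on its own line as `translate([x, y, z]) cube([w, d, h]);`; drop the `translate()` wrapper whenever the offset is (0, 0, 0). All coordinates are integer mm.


translate([271, 460, 0]) cube([91, 188, 2120]);
translate([1133, 460, 0]) cube([91, 188, 2120]);
translate([271, 460, 2120]) cube([953, 188, 111]);


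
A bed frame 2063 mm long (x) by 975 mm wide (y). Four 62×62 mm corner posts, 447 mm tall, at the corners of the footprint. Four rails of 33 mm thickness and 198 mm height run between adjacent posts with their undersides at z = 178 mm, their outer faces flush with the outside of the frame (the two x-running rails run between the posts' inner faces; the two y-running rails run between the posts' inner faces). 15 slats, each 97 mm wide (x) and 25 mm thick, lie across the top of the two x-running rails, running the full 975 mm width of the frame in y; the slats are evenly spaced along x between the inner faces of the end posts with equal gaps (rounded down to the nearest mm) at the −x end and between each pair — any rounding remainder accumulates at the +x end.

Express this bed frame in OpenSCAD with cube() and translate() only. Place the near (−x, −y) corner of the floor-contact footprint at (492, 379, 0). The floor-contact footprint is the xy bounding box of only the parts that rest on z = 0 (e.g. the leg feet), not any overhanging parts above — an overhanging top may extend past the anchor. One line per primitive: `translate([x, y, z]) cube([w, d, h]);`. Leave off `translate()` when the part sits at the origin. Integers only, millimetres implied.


translate([492, 379, 0]) cube([62, 62, 447]);
translate([492, 1292, 0]) cube([62, 62, 447]);
translate([2493, 379, 0]) cube([62, 62, 447]);
translate([2493, 1292, 0]) cube([62, 62, 447]);
translate([554, 379, 178]) cube([1939, 33, 198]);
translate([554, 1321, 178]) cube([1939, 33, 198]);
translate([492, 441, 178]) cube([33, 851, 198]);
translate([2522, 441, 178]) cube([33, 851, 198]);
translate([584, 379, 376]) cube([97, 975, 25]);
translate([711, 379, 376]) cube([97, 975, 25]);
translate([838, 379, 376]) cube([97, 975, 25]);
translate([965, 379, 376]) cube([97, 975, 25]);
translate([1092, 379, 376]) cube([97, 975, 25]);
translate([1219, 379, 376]) cube([97, 975, 25]);
translate([1346, 379, 376]) cube([97, 975, 25]);
translate([1473, 379, 376]) cube([97, 975, 25]);
translate([1600, 379, 376]) cube([97, 975, 25]);
translate([1727, 379, 376]) cube([97, 975, 25]);
translate([1854, 379, 376]) cube([97, 975, 25]);
translate([1981, 379, 376]) cube([97, 975, 25]);
translate([2108, 379, 376]) cube([97, 975, 25]);
translate([2235, 379, 376]) cube([97, 975, 25]);
translate([2362, 379, 376]) cube([97, 975, 25]);


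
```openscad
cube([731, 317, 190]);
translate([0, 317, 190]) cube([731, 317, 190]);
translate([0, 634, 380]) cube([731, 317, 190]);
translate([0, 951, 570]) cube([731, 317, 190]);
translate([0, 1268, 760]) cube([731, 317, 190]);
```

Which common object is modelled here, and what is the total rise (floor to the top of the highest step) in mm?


A staircase. The total rise is 950 mm.

5 identical blocks, each offset up and back from the previous — a staircase. Each step is 190 mm tall and there are 5 of them, so the total rise is 5 × 190 = 950 mm.


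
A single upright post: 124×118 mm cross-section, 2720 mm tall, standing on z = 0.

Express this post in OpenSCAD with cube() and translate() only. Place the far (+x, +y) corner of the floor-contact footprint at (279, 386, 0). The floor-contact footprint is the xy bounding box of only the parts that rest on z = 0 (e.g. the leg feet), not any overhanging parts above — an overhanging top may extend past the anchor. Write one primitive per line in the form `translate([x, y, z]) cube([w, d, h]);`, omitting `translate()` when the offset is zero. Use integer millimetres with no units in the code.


translate([155, 268, 0]) cube([124, 118, 2720]);


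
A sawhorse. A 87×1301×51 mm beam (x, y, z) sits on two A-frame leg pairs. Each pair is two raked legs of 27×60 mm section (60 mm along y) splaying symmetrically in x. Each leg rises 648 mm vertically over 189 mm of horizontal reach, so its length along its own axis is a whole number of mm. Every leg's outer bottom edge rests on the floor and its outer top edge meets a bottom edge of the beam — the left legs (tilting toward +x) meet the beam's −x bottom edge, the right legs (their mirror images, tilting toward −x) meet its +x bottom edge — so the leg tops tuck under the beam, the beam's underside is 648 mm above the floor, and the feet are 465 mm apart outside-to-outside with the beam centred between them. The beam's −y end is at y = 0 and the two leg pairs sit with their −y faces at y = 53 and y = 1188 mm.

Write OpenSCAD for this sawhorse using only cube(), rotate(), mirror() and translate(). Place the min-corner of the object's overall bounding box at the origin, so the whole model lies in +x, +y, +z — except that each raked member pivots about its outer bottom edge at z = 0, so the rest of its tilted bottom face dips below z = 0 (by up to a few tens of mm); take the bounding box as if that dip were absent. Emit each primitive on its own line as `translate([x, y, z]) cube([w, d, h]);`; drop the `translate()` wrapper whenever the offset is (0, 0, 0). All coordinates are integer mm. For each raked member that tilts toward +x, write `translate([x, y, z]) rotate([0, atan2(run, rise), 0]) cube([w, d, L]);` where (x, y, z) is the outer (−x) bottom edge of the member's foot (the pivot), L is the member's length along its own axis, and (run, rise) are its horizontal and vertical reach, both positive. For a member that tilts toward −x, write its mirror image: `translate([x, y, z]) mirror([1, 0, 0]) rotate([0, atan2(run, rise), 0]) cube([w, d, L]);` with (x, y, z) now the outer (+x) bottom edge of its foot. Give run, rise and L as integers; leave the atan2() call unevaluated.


// leg length = √(189² + 648²) = 675
// right-leg outer foot x = 2·189 + 87 = 465
// beam min-corner = (189, 0, 648)
translate([189, 0, 648]) cube([87, 1301, 51]);
translate([0, 53, 0]) rotate([0, atan2(189, 648), 0]) cube([27, 60, 675]);
translate([465, 53, 0]) mirror([1, 0, 0]) rotate([0, atan2(189, 648), 0]) cube([27, 60, 675]);
translate([0, 1188, 0]) rotate([0, atan2(189, 648), 0]) cube([27, 60, 675]);
translate([465, 1188, 0]) mirror([1, 0, 0]) rotate([0, atan2(189, 648), 0]) cube([27, 60, 675]);


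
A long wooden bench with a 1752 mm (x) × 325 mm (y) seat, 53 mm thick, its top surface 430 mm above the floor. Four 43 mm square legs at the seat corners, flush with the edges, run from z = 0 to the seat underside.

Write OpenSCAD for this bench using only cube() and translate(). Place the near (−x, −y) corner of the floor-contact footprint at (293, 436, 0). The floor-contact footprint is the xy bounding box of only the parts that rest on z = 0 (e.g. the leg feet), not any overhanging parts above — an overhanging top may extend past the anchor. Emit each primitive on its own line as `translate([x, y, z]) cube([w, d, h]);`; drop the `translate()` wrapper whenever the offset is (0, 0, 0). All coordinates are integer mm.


// leg_h = 430 − 53 = 377
translate([293, 436, 377]) cube([1752, 325, 53]);
translate([293, 436, 0]) cube([43, 43, 377]);
translate([293, 718, 0]) cube([43, 43, 377]);
translate([2002, 436, 0]) cube([43, 43, 377]);
translate([2002, 718, 0]) cube([43, 43, 377]);


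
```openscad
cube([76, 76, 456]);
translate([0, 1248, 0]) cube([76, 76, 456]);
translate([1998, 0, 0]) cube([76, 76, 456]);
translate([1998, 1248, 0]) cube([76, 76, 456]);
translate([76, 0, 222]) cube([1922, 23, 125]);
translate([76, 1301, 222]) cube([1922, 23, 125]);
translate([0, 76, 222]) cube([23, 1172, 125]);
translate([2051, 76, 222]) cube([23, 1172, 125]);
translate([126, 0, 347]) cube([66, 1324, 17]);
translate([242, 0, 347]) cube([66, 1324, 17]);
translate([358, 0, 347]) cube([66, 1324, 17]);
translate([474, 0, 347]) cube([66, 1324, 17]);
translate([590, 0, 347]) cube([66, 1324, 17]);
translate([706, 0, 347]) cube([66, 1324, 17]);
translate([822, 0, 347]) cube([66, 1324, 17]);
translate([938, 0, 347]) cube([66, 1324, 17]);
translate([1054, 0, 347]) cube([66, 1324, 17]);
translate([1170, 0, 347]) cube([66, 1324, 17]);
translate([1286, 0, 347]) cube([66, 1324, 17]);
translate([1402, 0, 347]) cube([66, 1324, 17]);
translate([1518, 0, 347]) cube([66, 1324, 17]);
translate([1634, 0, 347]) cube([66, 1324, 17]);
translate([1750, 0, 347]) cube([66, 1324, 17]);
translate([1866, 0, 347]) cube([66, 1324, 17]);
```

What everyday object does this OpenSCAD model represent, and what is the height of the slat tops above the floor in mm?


A bed frame. The slat-top height is 364 mm.

Four posts, four rails, and a row of slats — a bed frame. Slats sit on the rails at z = 222 + 125 = 347; with slat thickness 17, the top is 364 mm.


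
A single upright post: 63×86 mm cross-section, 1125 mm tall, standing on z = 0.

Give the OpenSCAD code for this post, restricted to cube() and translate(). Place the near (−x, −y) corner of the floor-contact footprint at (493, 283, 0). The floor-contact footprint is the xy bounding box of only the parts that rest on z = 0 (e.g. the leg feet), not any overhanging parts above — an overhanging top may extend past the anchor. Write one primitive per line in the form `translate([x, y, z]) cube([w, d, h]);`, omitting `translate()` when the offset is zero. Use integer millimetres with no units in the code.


translate([493, 283, 0]) cube([63, 86, 1125]);


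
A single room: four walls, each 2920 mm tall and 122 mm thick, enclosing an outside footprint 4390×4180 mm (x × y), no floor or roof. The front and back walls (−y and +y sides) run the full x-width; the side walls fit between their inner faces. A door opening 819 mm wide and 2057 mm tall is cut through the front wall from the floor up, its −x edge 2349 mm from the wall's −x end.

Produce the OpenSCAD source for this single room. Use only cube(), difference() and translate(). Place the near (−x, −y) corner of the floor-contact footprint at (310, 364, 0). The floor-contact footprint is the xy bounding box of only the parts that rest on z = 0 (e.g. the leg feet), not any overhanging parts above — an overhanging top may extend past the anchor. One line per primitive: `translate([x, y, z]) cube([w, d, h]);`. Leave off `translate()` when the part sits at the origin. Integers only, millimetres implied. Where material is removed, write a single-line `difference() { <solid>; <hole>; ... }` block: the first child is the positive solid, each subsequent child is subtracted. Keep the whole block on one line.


difference() { translate([310, 364, 0]) cube([4390, 122, 2920]); translate([2659, 364, 0]) cube([819, 122, 2057]); }
translate([310, 4422, 0]) cube([4390, 122, 2920]);
translate([310, 486, 0]) cube([122, 3936, 2920]);
translate([4578, 486, 0]) cube([122, 3936, 2920]);


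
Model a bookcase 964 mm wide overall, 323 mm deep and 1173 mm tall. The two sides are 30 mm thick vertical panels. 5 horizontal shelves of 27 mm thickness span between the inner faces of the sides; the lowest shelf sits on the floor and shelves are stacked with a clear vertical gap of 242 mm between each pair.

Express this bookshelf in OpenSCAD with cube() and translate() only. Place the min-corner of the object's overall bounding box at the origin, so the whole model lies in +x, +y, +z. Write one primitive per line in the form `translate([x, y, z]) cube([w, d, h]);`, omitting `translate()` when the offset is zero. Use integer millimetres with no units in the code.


cube([30, 323, 1173]);
translate([934, 0, 0]) cube([30, 323, 1173]);
translate([30, 0, 0]) cube([904, 323, 27]);
translate([30, 0, 269]) cube([904, 323, 27]);
translate([30, 0, 538]) cube([904, 323, 27]);
translate([30, 0, 807]) cube([904, 323, 27]);
translate([30, 0, 1076]) cube([904, 323, 27]);


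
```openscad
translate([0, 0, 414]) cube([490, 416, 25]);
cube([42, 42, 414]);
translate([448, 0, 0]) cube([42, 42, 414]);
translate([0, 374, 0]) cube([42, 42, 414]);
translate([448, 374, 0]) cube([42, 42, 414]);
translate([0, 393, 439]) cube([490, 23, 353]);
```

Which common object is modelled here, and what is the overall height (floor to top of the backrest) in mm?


A chair. The overall height is 792 mm.

A slab on four corner posts with a tall panel at the back — a chair. The seat slab sits at z = 414 with thickness 25, and the 353 mm backrest starts at the seat top, so the overall height is 414 + 25 + 353 = 792 mm.


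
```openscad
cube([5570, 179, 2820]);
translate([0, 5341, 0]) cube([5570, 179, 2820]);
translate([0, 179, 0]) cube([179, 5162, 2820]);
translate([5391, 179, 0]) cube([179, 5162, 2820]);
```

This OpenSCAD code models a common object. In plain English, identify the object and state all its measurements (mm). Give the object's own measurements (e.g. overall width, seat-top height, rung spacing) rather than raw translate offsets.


The wall frame of a small rectangular building: four walls, each 2820 mm tall and 179 mm thick, enclosing a footprint 5570 mm (x) by 5520 mm (y) outside-to-outside, with no floor or roof. The front and back walls (the −y and +y sides) span the full width; the two side walls fit between them.


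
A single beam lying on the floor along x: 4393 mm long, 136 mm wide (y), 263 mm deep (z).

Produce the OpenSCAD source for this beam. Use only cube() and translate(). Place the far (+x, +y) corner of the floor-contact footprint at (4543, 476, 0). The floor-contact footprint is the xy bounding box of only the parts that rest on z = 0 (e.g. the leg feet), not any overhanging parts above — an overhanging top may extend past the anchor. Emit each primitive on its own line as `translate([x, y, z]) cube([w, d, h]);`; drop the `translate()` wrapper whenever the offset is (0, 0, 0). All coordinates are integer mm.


translate([150, 340, 0]) cube([4393, 136, 263]);


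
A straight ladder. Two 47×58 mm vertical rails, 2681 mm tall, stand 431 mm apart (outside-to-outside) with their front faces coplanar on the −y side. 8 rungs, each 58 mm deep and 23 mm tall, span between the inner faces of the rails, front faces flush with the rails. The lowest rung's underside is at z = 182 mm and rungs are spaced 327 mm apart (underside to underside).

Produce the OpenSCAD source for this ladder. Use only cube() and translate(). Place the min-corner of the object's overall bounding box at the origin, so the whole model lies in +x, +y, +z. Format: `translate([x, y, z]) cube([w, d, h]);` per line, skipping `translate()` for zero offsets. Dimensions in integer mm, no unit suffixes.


cube([47, 58, 2681]);
translate([384, 0, 0]) cube([47, 58, 2681]);
translate([47, 0, 182]) cube([337, 58, 23]);
translate([47, 0, 509]) cube([337, 58, 23]);
translate([47, 0, 836]) cube([337, 58, 23]);
translate([47, 0, 1163]) cube([337, 58, 23]);
translate([47, 0, 1490]) cube([337, 58, 23]);
translate([47, 0, 1817]) cube([337, 58, 23]);
translate([47, 0, 2144]) cube([337, 58, 23]);
translate([47, 0, 2471]) cube([337, 58, 23]);


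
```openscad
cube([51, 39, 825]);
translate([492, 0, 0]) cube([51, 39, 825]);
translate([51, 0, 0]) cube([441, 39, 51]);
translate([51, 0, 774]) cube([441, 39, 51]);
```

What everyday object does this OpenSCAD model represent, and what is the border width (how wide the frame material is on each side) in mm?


A picture frame. The border width is 51 mm.

Four thin pieces enclosing a rectangular opening — a picture frame. The two full-height stiles are 825 mm tall; the top rail sits at z = 774 and is 51 mm tall, so the border above the opening is 825 − 774 = 51 mm, matching the stile x-width.


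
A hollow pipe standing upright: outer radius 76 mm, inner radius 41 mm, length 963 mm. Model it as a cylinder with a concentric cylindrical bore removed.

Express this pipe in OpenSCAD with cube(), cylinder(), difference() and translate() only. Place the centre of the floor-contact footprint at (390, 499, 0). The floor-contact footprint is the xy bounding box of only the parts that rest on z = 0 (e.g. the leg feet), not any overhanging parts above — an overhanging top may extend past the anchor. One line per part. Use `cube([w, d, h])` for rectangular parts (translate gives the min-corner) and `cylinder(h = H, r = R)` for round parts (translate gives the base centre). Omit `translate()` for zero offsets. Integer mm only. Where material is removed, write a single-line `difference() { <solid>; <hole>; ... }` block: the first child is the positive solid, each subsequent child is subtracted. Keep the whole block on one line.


difference() { translate([390, 499, 0]) cylinder(h = 963, r = 76); translate([390, 499, 0]) cylinder(h = 963, r = 41); }


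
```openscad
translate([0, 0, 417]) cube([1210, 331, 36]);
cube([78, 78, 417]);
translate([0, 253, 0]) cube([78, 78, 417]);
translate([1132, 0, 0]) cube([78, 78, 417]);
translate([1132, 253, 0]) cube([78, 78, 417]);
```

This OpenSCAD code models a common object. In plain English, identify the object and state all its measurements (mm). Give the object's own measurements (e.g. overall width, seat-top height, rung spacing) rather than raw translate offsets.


A bench: a 1210×331 mm seat slab, 36 mm thick, top at z = 453 mm, on four 78×78 mm square legs flush with the seat corners and standing on z = 0.


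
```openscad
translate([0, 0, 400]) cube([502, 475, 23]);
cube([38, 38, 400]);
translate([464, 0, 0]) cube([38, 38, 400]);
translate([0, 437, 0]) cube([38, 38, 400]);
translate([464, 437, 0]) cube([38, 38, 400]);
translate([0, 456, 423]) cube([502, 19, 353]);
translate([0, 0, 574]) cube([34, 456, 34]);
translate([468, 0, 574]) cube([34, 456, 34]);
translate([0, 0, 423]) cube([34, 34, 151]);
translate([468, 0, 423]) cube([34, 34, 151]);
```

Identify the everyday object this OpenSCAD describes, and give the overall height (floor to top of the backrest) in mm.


A chair. The overall height is 776 mm.

A slab on four corner posts with a tall panel at the back — a chair. The seat slab sits at z = 400 with thickness 23, and the 353 mm backrest starts at the seat top, so the overall height is 400 + 23 + 353 = 776 mm.
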